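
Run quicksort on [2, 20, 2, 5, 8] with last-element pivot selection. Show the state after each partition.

Partition 1: pivot=8 at index 3 -> [2, 2, 5, 8, 20]
Partition 2: pivot=5 at index 2 -> [2, 2, 5, 8, 20]
Partition 3: pivot=2 at index 1 -> [2, 2, 5, 8, 20]


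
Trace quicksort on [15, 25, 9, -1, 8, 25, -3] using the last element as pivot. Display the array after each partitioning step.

Partition 1: pivot=-3 at index 0 -> [-3, 25, 9, -1, 8, 25, 15]
Partition 2: pivot=15 at index 4 -> [-3, 9, -1, 8, 15, 25, 25]
Partition 3: pivot=8 at index 2 -> [-3, -1, 8, 9, 15, 25, 25]
Partition 4: pivot=25 at index 6 -> [-3, -1, 8, 9, 15, 25, 25]


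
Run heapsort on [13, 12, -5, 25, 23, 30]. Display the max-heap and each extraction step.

Build heap: [30, 25, 13, 12, 23, -5]
Extract 30: [25, 23, 13, 12, -5, 30]
Extract 25: [23, 12, 13, -5, 25, 30]
Extract 23: [13, 12, -5, 23, 25, 30]
Extract 13: [12, -5, 13, 23, 25, 30]
Extract 12: [-5, 12, 13, 23, 25, 30]


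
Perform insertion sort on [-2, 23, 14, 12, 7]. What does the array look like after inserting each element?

First element -2 is already 'sorted'
Insert 23: shifted 0 elements -> [-2, 23, 14, 12, 7]
Insert 14: shifted 1 elements -> [-2, 14, 23, 12, 7]
Insert 12: shifted 2 elements -> [-2, 12, 14, 23, 7]
Insert 7: shifted 3 elements -> [-2, 7, 12, 14, 23]


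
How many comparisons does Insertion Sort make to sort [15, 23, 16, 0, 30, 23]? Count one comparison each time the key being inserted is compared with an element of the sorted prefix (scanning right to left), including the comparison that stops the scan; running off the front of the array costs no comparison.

Insert 23: 15 <= 23 (stop) = 1 comparison(s) -> [15, 23, 16, 0, 30, 23]
Insert 16: 23 > 16 (shift), 15 <= 16 (stop) = 2 comparison(s) -> [15, 16, 23, 0, 30, 23]
Insert 0: 23 > 0 (shift), 16 > 0 (shift), 15 > 0 (shift), reached front = 3 comparison(s) -> [0, 15, 16, 23, 30, 23]
Insert 30: 23 <= 30 (stop) = 1 comparison(s) -> [0, 15, 16, 23, 30, 23]
Insert 23: 30 > 23 (shift), 23 <= 23 (stop) = 2 comparison(s) -> [0, 15, 16, 23, 23, 30]
Total comparisons: 1 + 2 + 3 + 1 + 2 = 9


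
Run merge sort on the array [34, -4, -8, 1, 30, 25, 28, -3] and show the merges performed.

Divide and conquer:
  Merge [34] + [-4] -> [-4, 34]
  Merge [-8] + [1] -> [-8, 1]
  Merge [-4, 34] + [-8, 1] -> [-8, -4, 1, 34]
  Merge [30] + [25] -> [25, 30]
  Merge [28] + [-3] -> [-3, 28]
  Merge [25, 30] + [-3, 28] -> [-3, 25, 28, 30]
  Merge [-8, -4, 1, 34] + [-3, 25, 28, 30] -> [-8, -4, -3, 1, 25, 28, 30, 34]


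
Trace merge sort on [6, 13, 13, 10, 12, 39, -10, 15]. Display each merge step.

Divide and conquer:
  Merge [6] + [13] -> [6, 13]
  Merge [13] + [10] -> [10, 13]
  Merge [6, 13] + [10, 13] -> [6, 10, 13, 13]
  Merge [12] + [39] -> [12, 39]
  Merge [-10] + [15] -> [-10, 15]
  Merge [12, 39] + [-10, 15] -> [-10, 12, 15, 39]
  Merge [6, 10, 13, 13] + [-10, 12, 15, 39] -> [-10, 6, 10, 12, 13, 13, 15, 39]


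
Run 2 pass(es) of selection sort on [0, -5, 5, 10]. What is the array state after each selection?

Pass 1: Select minimum -5 at index 1, swap -> [-5, 0, 5, 10]
Pass 2: Select minimum 0 at index 1, swap -> [-5, 0, 5, 10]


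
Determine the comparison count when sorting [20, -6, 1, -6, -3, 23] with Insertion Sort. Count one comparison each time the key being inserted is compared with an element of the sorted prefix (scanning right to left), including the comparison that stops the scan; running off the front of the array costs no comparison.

Insert -6: 20 > -6 (shift), reached front = 1 comparison(s) -> [-6, 20, 1, -6, -3, 23]
Insert 1: 20 > 1 (shift), -6 <= 1 (stop) = 2 comparison(s) -> [-6, 1, 20, -6, -3, 23]
Insert -6: 20 > -6 (shift), 1 > -6 (shift), -6 <= -6 (stop) = 3 comparison(s) -> [-6, -6, 1, 20, -3, 23]
Insert -3: 20 > -3 (shift), 1 > -3 (shift), -6 <= -3 (stop) = 3 comparison(s) -> [-6, -6, -3, 1, 20, 23]
Insert 23: 20 <= 23 (stop) = 1 comparison(s) -> [-6, -6, -3, 1, 20, 23]
Total comparisons: 1 + 2 + 3 + 3 + 1 = 10


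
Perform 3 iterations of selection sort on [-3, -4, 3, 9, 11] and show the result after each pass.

Pass 1: Select minimum -4 at index 1, swap -> [-4, -3, 3, 9, 11]
Pass 2: Select minimum -3 at index 1, swap -> [-4, -3, 3, 9, 11]
Pass 3: Select minimum 3 at index 2, swap -> [-4, -3, 3, 9, 11]


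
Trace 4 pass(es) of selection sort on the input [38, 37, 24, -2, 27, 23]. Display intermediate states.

Pass 1: Select minimum -2 at index 3, swap -> [-2, 37, 24, 38, 27, 23]
Pass 2: Select minimum 23 at index 5, swap -> [-2, 23, 24, 38, 27, 37]
Pass 3: Select minimum 24 at index 2, swap -> [-2, 23, 24, 38, 27, 37]
Pass 4: Select minimum 27 at index 4, swap -> [-2, 23, 24, 27, 38, 37]


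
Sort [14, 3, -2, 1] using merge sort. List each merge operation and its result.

Divide and conquer:
  Merge [14] + [3] -> [3, 14]
  Merge [-2] + [1] -> [-2, 1]
  Merge [3, 14] + [-2, 1] -> [-2, 1, 3, 14]


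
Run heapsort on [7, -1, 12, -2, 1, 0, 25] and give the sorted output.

Build heap: [25, 1, 12, -2, -1, 0, 7]
Extract 25: [12, 1, 7, -2, -1, 0, 25]
Extract 12: [7, 1, 0, -2, -1, 12, 25]
Extract 7: [1, -1, 0, -2, 7, 12, 25]
Extract 1: [0, -1, -2, 1, 7, 12, 25]
Extract 0: [-1, -2, 0, 1, 7, 12, 25]
Extract -1: [-2, -1, 0, 1, 7, 12, 25]


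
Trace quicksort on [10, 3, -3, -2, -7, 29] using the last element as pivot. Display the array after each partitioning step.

Partition 1: pivot=29 at index 5 -> [10, 3, -3, -2, -7, 29]
Partition 2: pivot=-7 at index 0 -> [-7, 3, -3, -2, 10, 29]
Partition 3: pivot=10 at index 4 -> [-7, 3, -3, -2, 10, 29]
Partition 4: pivot=-2 at index 2 -> [-7, -3, -2, 3, 10, 29]


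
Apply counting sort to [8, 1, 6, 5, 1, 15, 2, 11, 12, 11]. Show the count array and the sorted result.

Count array: [0, 2, 1, 0, 0, 1, 1, 0, 1, 0, 0, 2, 1, 0, 0, 1]
(count[i] = number of elements equal to i)
Cumulative count: [0, 2, 3, 3, 3, 4, 5, 5, 6, 6, 6, 8, 9, 9, 9, 10]
Sorted: [1, 1, 2, 5, 6, 8, 11, 11, 12, 15]


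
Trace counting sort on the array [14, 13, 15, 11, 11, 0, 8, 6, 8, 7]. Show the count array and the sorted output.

Count array: [1, 0, 0, 0, 0, 0, 1, 1, 2, 0, 0, 2, 0, 1, 1, 1]
(count[i] = number of elements equal to i)
Cumulative count: [1, 1, 1, 1, 1, 1, 2, 3, 5, 5, 5, 7, 7, 8, 9, 10]
Sorted: [0, 6, 7, 8, 8, 11, 11, 13, 14, 15]


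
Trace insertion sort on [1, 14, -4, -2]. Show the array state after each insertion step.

First element 1 is already 'sorted'
Insert 14: shifted 0 elements -> [1, 14, -4, -2]
Insert -4: shifted 2 elements -> [-4, 1, 14, -2]
Insert -2: shifted 2 elements -> [-4, -2, 1, 14]


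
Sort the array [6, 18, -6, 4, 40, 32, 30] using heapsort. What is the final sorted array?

Build heap: [40, 18, 32, 4, 6, -6, 30]
Extract 40: [32, 18, 30, 4, 6, -6, 40]
Extract 32: [30, 18, -6, 4, 6, 32, 40]
Extract 30: [18, 6, -6, 4, 30, 32, 40]
Extract 18: [6, 4, -6, 18, 30, 32, 40]
Extract 6: [4, -6, 6, 18, 30, 32, 40]
Extract 4: [-6, 4, 6, 18, 30, 32, 40]


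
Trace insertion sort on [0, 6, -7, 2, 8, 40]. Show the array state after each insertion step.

First element 0 is already 'sorted'
Insert 6: shifted 0 elements -> [0, 6, -7, 2, 8, 40]
Insert -7: shifted 2 elements -> [-7, 0, 6, 2, 8, 40]
Insert 2: shifted 1 elements -> [-7, 0, 2, 6, 8, 40]
Insert 8: shifted 0 elements -> [-7, 0, 2, 6, 8, 40]
Insert 40: shifted 0 elements -> [-7, 0, 2, 6, 8, 40]


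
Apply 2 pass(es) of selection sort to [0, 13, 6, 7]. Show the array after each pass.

Pass 1: Select minimum 0 at index 0, swap -> [0, 13, 6, 7]
Pass 2: Select minimum 6 at index 2, swap -> [0, 6, 13, 7]


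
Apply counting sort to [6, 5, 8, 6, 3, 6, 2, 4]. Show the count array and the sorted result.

Count array: [0, 0, 1, 1, 1, 1, 3, 0, 1]
(count[i] = number of elements equal to i)
Cumulative count: [0, 0, 1, 2, 3, 4, 7, 7, 8]
Sorted: [2, 3, 4, 5, 6, 6, 6, 8]


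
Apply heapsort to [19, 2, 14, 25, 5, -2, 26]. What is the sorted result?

Build heap: [26, 25, 19, 2, 5, -2, 14]
Extract 26: [25, 14, 19, 2, 5, -2, 26]
Extract 25: [19, 14, -2, 2, 5, 25, 26]
Extract 19: [14, 5, -2, 2, 19, 25, 26]
Extract 14: [5, 2, -2, 14, 19, 25, 26]
Extract 5: [2, -2, 5, 14, 19, 25, 26]
Extract 2: [-2, 2, 5, 14, 19, 25, 26]


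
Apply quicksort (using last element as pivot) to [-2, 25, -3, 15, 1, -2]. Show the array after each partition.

Partition 1: pivot=-2 at index 2 -> [-2, -3, -2, 15, 1, 25]
Partition 2: pivot=-3 at index 0 -> [-3, -2, -2, 15, 1, 25]
Partition 3: pivot=25 at index 5 -> [-3, -2, -2, 15, 1, 25]
Partition 4: pivot=1 at index 3 -> [-3, -2, -2, 1, 15, 25]


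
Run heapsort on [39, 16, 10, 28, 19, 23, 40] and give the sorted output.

Build heap: [40, 28, 39, 16, 19, 23, 10]
Extract 40: [39, 28, 23, 16, 19, 10, 40]
Extract 39: [28, 19, 23, 16, 10, 39, 40]
Extract 28: [23, 19, 10, 16, 28, 39, 40]
Extract 23: [19, 16, 10, 23, 28, 39, 40]
Extract 19: [16, 10, 19, 23, 28, 39, 40]
Extract 16: [10, 16, 19, 23, 28, 39, 40]


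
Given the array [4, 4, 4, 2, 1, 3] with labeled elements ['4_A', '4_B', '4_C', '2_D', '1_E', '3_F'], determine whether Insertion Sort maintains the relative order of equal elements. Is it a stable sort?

Trace Insertion Sort on the labeled array (the key is the number; the letter only tracks identity):
  Insert 4_B at index 1: [4_A, 4_B, 4_C, 2_D, 1_E, 3_F]
  Insert 4_C at index 2: [4_A, 4_B, 4_C, 2_D, 1_E, 3_F]
  Insert 2_D at index 0: [2_D, 4_A, 4_B, 4_C, 1_E, 3_F]
  Insert 1_E at index 0: [1_E, 2_D, 4_A, 4_B, 4_C, 3_F]
  Insert 3_F at index 2: [1_E, 2_D, 3_F, 4_A, 4_B, 4_C]
Final order: [1_E, 2_D, 3_F, 4_A, 4_B, 4_C]
Equal keys:
  value 4: originally 4_A, 4_B, 4_C; after sorting 4_A, 4_B, 4_C -> order preserved
All equal keys kept their original relative order. Insertion Sort is stable: elements are shifted only while they are strictly greater than the key, so a key is inserted after any equal elements already placed.
Answer: Stable


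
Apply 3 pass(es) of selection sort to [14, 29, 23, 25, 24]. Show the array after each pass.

Pass 1: Select minimum 14 at index 0, swap -> [14, 29, 23, 25, 24]
Pass 2: Select minimum 23 at index 2, swap -> [14, 23, 29, 25, 24]
Pass 3: Select minimum 24 at index 4, swap -> [14, 23, 24, 25, 29]


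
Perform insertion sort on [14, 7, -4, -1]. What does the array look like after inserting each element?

First element 14 is already 'sorted'
Insert 7: shifted 1 elements -> [7, 14, -4, -1]
Insert -4: shifted 2 elements -> [-4, 7, 14, -1]
Insert -1: shifted 2 elements -> [-4, -1, 7, 14]


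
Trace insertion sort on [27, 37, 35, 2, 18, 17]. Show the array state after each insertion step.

First element 27 is already 'sorted'
Insert 37: shifted 0 elements -> [27, 37, 35, 2, 18, 17]
Insert 35: shifted 1 elements -> [27, 35, 37, 2, 18, 17]
Insert 2: shifted 3 elements -> [2, 27, 35, 37, 18, 17]
Insert 18: shifted 3 elements -> [2, 18, 27, 35, 37, 17]
Insert 17: shifted 4 elements -> [2, 17, 18, 27, 35, 37]


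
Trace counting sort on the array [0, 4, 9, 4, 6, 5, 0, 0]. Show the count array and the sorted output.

Count array: [3, 0, 0, 0, 2, 1, 1, 0, 0, 1]
(count[i] = number of elements equal to i)
Cumulative count: [3, 3, 3, 3, 5, 6, 7, 7, 7, 8]
Sorted: [0, 0, 0, 4, 4, 5, 6, 9]


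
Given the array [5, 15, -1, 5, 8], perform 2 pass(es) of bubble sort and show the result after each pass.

After pass 1: [5, -1, 5, 8, 15] (3 swaps)
After pass 2: [-1, 5, 5, 8, 15] (1 swaps)
Total swaps: 4


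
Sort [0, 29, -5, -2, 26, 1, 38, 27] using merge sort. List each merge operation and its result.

Divide and conquer:
  Merge [0] + [29] -> [0, 29]
  Merge [-5] + [-2] -> [-5, -2]
  Merge [0, 29] + [-5, -2] -> [-5, -2, 0, 29]
  Merge [26] + [1] -> [1, 26]
  Merge [38] + [27] -> [27, 38]
  Merge [1, 26] + [27, 38] -> [1, 26, 27, 38]
  Merge [-5, -2, 0, 29] + [1, 26, 27, 38] -> [-5, -2, 0, 1, 26, 27, 29, 38]


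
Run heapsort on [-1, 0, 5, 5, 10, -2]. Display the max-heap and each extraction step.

Build heap: [10, 5, 5, -1, 0, -2]
Extract 10: [5, 0, 5, -1, -2, 10]
Extract 5: [5, 0, -2, -1, 5, 10]
Extract 5: [0, -1, -2, 5, 5, 10]
Extract 0: [-1, -2, 0, 5, 5, 10]
Extract -1: [-2, -1, 0, 5, 5, 10]


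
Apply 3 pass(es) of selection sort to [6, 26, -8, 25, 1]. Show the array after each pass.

Pass 1: Select minimum -8 at index 2, swap -> [-8, 26, 6, 25, 1]
Pass 2: Select minimum 1 at index 4, swap -> [-8, 1, 6, 25, 26]
Pass 3: Select minimum 6 at index 2, swap -> [-8, 1, 6, 25, 26]


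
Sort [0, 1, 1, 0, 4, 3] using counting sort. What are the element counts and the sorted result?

Count array: [2, 2, 0, 1, 1]
(count[i] = number of elements equal to i)
Cumulative count: [2, 4, 4, 5, 6]
Sorted: [0, 0, 1, 1, 3, 4]


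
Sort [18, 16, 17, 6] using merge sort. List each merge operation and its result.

Divide and conquer:
  Merge [18] + [16] -> [16, 18]
  Merge [17] + [6] -> [6, 17]
  Merge [16, 18] + [6, 17] -> [6, 16, 17, 18]


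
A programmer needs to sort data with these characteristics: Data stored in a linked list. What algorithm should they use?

Best choice: Merge sort
Reason: Merge sort doesn't require random access; can be done in O(1) extra space for linked lists


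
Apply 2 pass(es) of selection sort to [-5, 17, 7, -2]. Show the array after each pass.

Pass 1: Select minimum -5 at index 0, swap -> [-5, 17, 7, -2]
Pass 2: Select minimum -2 at index 3, swap -> [-5, -2, 7, 17]


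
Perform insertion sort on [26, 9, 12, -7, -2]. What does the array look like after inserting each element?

First element 26 is already 'sorted'
Insert 9: shifted 1 elements -> [9, 26, 12, -7, -2]
Insert 12: shifted 1 elements -> [9, 12, 26, -7, -2]
Insert -7: shifted 3 elements -> [-7, 9, 12, 26, -2]
Insert -2: shifted 3 elements -> [-7, -2, 9, 12, 26]


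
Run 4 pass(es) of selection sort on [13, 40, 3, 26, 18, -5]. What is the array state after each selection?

Pass 1: Select minimum -5 at index 5, swap -> [-5, 40, 3, 26, 18, 13]
Pass 2: Select minimum 3 at index 2, swap -> [-5, 3, 40, 26, 18, 13]
Pass 3: Select minimum 13 at index 5, swap -> [-5, 3, 13, 26, 18, 40]
Pass 4: Select minimum 18 at index 4, swap -> [-5, 3, 13, 18, 26, 40]


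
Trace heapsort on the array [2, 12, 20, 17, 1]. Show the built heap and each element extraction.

Build heap: [20, 17, 2, 12, 1]
Extract 20: [17, 12, 2, 1, 20]
Extract 17: [12, 1, 2, 17, 20]
Extract 12: [2, 1, 12, 17, 20]
Extract 2: [1, 2, 12, 17, 20]


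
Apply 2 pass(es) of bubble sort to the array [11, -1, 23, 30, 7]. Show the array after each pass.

After pass 1: [-1, 11, 23, 7, 30] (2 swaps)
After pass 2: [-1, 11, 7, 23, 30] (1 swaps)
Total swaps: 3


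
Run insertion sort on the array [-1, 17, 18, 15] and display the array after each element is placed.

First element -1 is already 'sorted'
Insert 17: shifted 0 elements -> [-1, 17, 18, 15]
Insert 18: shifted 0 elements -> [-1, 17, 18, 15]
Insert 15: shifted 2 elements -> [-1, 15, 17, 18]


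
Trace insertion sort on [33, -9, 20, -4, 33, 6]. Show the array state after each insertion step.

First element 33 is already 'sorted'
Insert -9: shifted 1 elements -> [-9, 33, 20, -4, 33, 6]
Insert 20: shifted 1 elements -> [-9, 20, 33, -4, 33, 6]
Insert -4: shifted 2 elements -> [-9, -4, 20, 33, 33, 6]
Insert 33: shifted 0 elements -> [-9, -4, 20, 33, 33, 6]
Insert 6: shifted 3 elements -> [-9, -4, 6, 20, 33, 33]


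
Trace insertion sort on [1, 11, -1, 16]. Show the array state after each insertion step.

First element 1 is already 'sorted'
Insert 11: shifted 0 elements -> [1, 11, -1, 16]
Insert -1: shifted 2 elements -> [-1, 1, 11, 16]
Insert 16: shifted 0 elements -> [-1, 1, 11, 16]


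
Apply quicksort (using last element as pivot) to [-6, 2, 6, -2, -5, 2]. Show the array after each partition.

Partition 1: pivot=2 at index 4 -> [-6, 2, -2, -5, 2, 6]
Partition 2: pivot=-5 at index 1 -> [-6, -5, -2, 2, 2, 6]
Partition 3: pivot=2 at index 3 -> [-6, -5, -2, 2, 2, 6]


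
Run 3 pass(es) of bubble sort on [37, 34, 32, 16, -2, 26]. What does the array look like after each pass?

After pass 1: [34, 32, 16, -2, 26, 37] (5 swaps)
After pass 2: [32, 16, -2, 26, 34, 37] (4 swaps)
After pass 3: [16, -2, 26, 32, 34, 37] (3 swaps)
Total swaps: 12


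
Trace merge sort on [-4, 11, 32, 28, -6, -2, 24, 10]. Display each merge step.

Divide and conquer:
  Merge [-4] + [11] -> [-4, 11]
  Merge [32] + [28] -> [28, 32]
  Merge [-4, 11] + [28, 32] -> [-4, 11, 28, 32]
  Merge [-6] + [-2] -> [-6, -2]
  Merge [24] + [10] -> [10, 24]
  Merge [-6, -2] + [10, 24] -> [-6, -2, 10, 24]
  Merge [-4, 11, 28, 32] + [-6, -2, 10, 24] -> [-6, -4, -2, 10, 11, 24, 28, 32]


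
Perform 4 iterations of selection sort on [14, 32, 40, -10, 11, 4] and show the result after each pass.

Pass 1: Select minimum -10 at index 3, swap -> [-10, 32, 40, 14, 11, 4]
Pass 2: Select minimum 4 at index 5, swap -> [-10, 4, 40, 14, 11, 32]
Pass 3: Select minimum 11 at index 4, swap -> [-10, 4, 11, 14, 40, 32]
Pass 4: Select minimum 14 at index 3, swap -> [-10, 4, 11, 14, 40, 32]


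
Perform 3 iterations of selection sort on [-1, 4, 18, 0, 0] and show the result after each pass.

Pass 1: Select minimum -1 at index 0, swap -> [-1, 4, 18, 0, 0]
Pass 2: Select minimum 0 at index 3, swap -> [-1, 0, 18, 4, 0]
Pass 3: Select minimum 0 at index 4, swap -> [-1, 0, 0, 4, 18]


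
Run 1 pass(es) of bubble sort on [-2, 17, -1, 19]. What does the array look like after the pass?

After pass 1: [-2, -1, 17, 19] (1 swaps)
Total swaps: 1


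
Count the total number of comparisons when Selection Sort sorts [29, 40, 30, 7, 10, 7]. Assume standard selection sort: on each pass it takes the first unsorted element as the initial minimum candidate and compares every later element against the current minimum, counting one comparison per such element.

Pass 1: scan indices 1..5 for the minimum = 5 comparison(s); min is 7, place at index 0 -> [7, 40, 30, 29, 10, 7]
Pass 2: scan indices 2..5 for the minimum = 4 comparison(s); min is 7, place at index 1 -> [7, 7, 30, 29, 10, 40]
Pass 3: scan indices 3..5 for the minimum = 3 comparison(s); min is 10, place at index 2 -> [7, 7, 10, 29, 30, 40]
Pass 4: scan indices 4..5 for the minimum = 2 comparison(s); min is 29, place at index 3 -> [7, 7, 10, 29, 30, 40]
Pass 5: scan indices 5..5 for the minimum = 1 comparison(s); min is 30, place at index 4 -> [7, 7, 10, 29, 30, 40]
Selection sort always scans the whole unsorted suffix, so the count is (n-1) + (n-2) + ... + 1 = n(n-1)/2 = 6*5/2 = 15 regardless of the input order.
Total comparisons: 5 + 4 + 3 + 2 + 1 = 15


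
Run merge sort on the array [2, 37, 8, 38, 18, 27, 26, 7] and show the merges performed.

Divide and conquer:
  Merge [2] + [37] -> [2, 37]
  Merge [8] + [38] -> [8, 38]
  Merge [2, 37] + [8, 38] -> [2, 8, 37, 38]
  Merge [18] + [27] -> [18, 27]
  Merge [26] + [7] -> [7, 26]
  Merge [18, 27] + [7, 26] -> [7, 18, 26, 27]
  Merge [2, 8, 37, 38] + [7, 18, 26, 27] -> [2, 7, 8, 18, 26, 27, 37, 38]


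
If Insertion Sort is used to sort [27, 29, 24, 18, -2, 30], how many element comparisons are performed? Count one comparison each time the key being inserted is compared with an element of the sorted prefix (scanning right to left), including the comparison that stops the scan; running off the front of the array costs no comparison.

Insert 29: 27 <= 29 (stop) = 1 comparison(s) -> [27, 29, 24, 18, -2, 30]
Insert 24: 29 > 24 (shift), 27 > 24 (shift), reached front = 2 comparison(s) -> [24, 27, 29, 18, -2, 30]
Insert 18: 29 > 18 (shift), 27 > 18 (shift), 24 > 18 (shift), reached front = 3 comparison(s) -> [18, 24, 27, 29, -2, 30]
Insert -2: 29 > -2 (shift), 27 > -2 (shift), 24 > -2 (shift), 18 > -2 (shift), reached front = 4 comparison(s) -> [-2, 18, 24, 27, 29, 30]
Insert 30: 29 <= 30 (stop) = 1 comparison(s) -> [-2, 18, 24, 27, 29, 30]
Total comparisons: 1 + 2 + 3 + 4 + 1 = 11


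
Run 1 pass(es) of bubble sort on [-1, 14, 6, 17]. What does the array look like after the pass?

After pass 1: [-1, 6, 14, 17] (1 swaps)
Total swaps: 1


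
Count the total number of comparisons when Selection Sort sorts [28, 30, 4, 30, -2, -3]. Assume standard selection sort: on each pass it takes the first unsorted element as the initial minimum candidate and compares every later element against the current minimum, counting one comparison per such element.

Pass 1: scan indices 1..5 for the minimum = 5 comparison(s); min is -3, place at index 0 -> [-3, 30, 4, 30, -2, 28]
Pass 2: scan indices 2..5 for the minimum = 4 comparison(s); min is -2, place at index 1 -> [-3, -2, 4, 30, 30, 28]
Pass 3: scan indices 3..5 for the minimum = 3 comparison(s); min is 4, place at index 2 -> [-3, -2, 4, 30, 30, 28]
Pass 4: scan indices 4..5 for the minimum = 2 comparison(s); min is 28, place at index 3 -> [-3, -2, 4, 28, 30, 30]
Pass 5: scan indices 5..5 for the minimum = 1 comparison(s); min is 30, place at index 4 -> [-3, -2, 4, 28, 30, 30]
Selection sort always scans the whole unsorted suffix, so the count is (n-1) + (n-2) + ... + 1 = n(n-1)/2 = 6*5/2 = 15 regardless of the input order.
Total comparisons: 5 + 4 + 3 + 2 + 1 = 15


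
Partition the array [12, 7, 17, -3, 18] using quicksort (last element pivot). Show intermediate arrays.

Partition 1: pivot=18 at index 4 -> [12, 7, 17, -3, 18]
Partition 2: pivot=-3 at index 0 -> [-3, 7, 17, 12, 18]
Partition 3: pivot=12 at index 2 -> [-3, 7, 12, 17, 18]


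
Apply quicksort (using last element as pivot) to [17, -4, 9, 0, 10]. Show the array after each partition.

Partition 1: pivot=10 at index 3 -> [-4, 9, 0, 10, 17]
Partition 2: pivot=0 at index 1 -> [-4, 0, 9, 10, 17]


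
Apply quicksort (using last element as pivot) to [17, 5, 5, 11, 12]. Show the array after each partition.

Partition 1: pivot=12 at index 3 -> [5, 5, 11, 12, 17]
Partition 2: pivot=11 at index 2 -> [5, 5, 11, 12, 17]
Partition 3: pivot=5 at index 1 -> [5, 5, 11, 12, 17]


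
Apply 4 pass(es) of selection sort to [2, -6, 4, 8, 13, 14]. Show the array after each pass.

Pass 1: Select minimum -6 at index 1, swap -> [-6, 2, 4, 8, 13, 14]
Pass 2: Select minimum 2 at index 1, swap -> [-6, 2, 4, 8, 13, 14]
Pass 3: Select minimum 4 at index 2, swap -> [-6, 2, 4, 8, 13, 14]
Pass 4: Select minimum 8 at index 3, swap -> [-6, 2, 4, 8, 13, 14]


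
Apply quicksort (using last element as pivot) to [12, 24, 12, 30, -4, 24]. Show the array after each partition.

Partition 1: pivot=24 at index 4 -> [12, 24, 12, -4, 24, 30]
Partition 2: pivot=-4 at index 0 -> [-4, 24, 12, 12, 24, 30]
Partition 3: pivot=12 at index 2 -> [-4, 12, 12, 24, 24, 30]


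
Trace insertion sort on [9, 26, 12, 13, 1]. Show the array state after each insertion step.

First element 9 is already 'sorted'
Insert 26: shifted 0 elements -> [9, 26, 12, 13, 1]
Insert 12: shifted 1 elements -> [9, 12, 26, 13, 1]
Insert 13: shifted 1 elements -> [9, 12, 13, 26, 1]
Insert 1: shifted 4 elements -> [1, 9, 12, 13, 26]


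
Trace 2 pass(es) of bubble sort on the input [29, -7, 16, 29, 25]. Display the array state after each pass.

After pass 1: [-7, 16, 29, 25, 29] (3 swaps)
After pass 2: [-7, 16, 25, 29, 29] (1 swaps)
Total swaps: 4


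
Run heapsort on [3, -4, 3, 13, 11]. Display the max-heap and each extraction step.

Build heap: [13, 11, 3, -4, 3]
Extract 13: [11, 3, 3, -4, 13]
Extract 11: [3, -4, 3, 11, 13]
Extract 3: [3, -4, 3, 11, 13]
Extract 3: [-4, 3, 3, 11, 13]


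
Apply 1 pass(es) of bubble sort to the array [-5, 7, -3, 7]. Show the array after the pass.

After pass 1: [-5, -3, 7, 7] (1 swaps)
Total swaps: 1


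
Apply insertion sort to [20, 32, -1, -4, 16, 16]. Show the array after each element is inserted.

First element 20 is already 'sorted'
Insert 32: shifted 0 elements -> [20, 32, -1, -4, 16, 16]
Insert -1: shifted 2 elements -> [-1, 20, 32, -4, 16, 16]
Insert -4: shifted 3 elements -> [-4, -1, 20, 32, 16, 16]
Insert 16: shifted 2 elements -> [-4, -1, 16, 20, 32, 16]
Insert 16: shifted 2 elements -> [-4, -1, 16, 16, 20, 32]


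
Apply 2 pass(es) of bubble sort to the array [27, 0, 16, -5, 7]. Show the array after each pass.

After pass 1: [0, 16, -5, 7, 27] (4 swaps)
After pass 2: [0, -5, 7, 16, 27] (2 swaps)
Total swaps: 6


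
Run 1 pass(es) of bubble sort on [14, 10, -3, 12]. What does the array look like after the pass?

After pass 1: [10, -3, 12, 14] (3 swaps)
Total swaps: 3


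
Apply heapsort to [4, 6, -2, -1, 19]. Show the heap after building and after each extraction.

Build heap: [19, 6, -2, -1, 4]
Extract 19: [6, 4, -2, -1, 19]
Extract 6: [4, -1, -2, 6, 19]
Extract 4: [-1, -2, 4, 6, 19]
Extract -1: [-2, -1, 4, 6, 19]


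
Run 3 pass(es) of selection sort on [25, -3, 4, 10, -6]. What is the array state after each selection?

Pass 1: Select minimum -6 at index 4, swap -> [-6, -3, 4, 10, 25]
Pass 2: Select minimum -3 at index 1, swap -> [-6, -3, 4, 10, 25]
Pass 3: Select minimum 4 at index 2, swap -> [-6, -3, 4, 10, 25]


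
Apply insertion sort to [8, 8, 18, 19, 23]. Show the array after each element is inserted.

First element 8 is already 'sorted'
Insert 8: shifted 0 elements -> [8, 8, 18, 19, 23]
Insert 18: shifted 0 elements -> [8, 8, 18, 19, 23]
Insert 19: shifted 0 elements -> [8, 8, 18, 19, 23]
Insert 23: shifted 0 elements -> [8, 8, 18, 19, 23]


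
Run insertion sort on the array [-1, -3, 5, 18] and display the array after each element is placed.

First element -1 is already 'sorted'
Insert -3: shifted 1 elements -> [-3, -1, 5, 18]
Insert 5: shifted 0 elements -> [-3, -1, 5, 18]
Insert 18: shifted 0 elements -> [-3, -1, 5, 18]


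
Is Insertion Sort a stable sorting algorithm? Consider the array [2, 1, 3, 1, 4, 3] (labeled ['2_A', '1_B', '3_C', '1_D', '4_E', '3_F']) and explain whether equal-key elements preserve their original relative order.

Trace Insertion Sort on the labeled array (the key is the number; the letter only tracks identity):
  Insert 1_B at index 0: [1_B, 2_A, 3_C, 1_D, 4_E, 3_F]
  Insert 3_C at index 2: [1_B, 2_A, 3_C, 1_D, 4_E, 3_F]
  Insert 1_D at index 1: [1_B, 1_D, 2_A, 3_C, 4_E, 3_F]
  Insert 4_E at index 4: [1_B, 1_D, 2_A, 3_C, 4_E, 3_F]
  Insert 3_F at index 4: [1_B, 1_D, 2_A, 3_C, 3_F, 4_E]
Final order: [1_B, 1_D, 2_A, 3_C, 3_F, 4_E]
Equal keys:
  value 1: originally 1_B, 1_D; after sorting 1_B, 1_D -> order preserved
  value 3: originally 3_C, 3_F; after sorting 3_C, 3_F -> order preserved
All equal keys kept their original relative order. Insertion Sort is stable: elements are shifted only while they are strictly greater than the key, so a key is inserted after any equal elements already placed.
Answer: Stable


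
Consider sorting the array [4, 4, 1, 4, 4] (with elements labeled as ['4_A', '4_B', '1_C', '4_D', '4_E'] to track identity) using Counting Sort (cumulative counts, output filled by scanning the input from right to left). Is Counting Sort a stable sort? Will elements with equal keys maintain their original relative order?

Trace Counting Sort on the labeled array (the key is the number; the letter only tracks identity):
  Counts for values 0..4: [0, 1, 0, 0, 4]
  Cumulative counts: [0, 1, 1, 1, 5]
  Scan right to left: place 4_E at output index 4
  Scan right to left: place 4_D at output index 3
  Scan right to left: place 1_C at output index 0
  Scan right to left: place 4_B at output index 2
  Scan right to left: place 4_A at output index 1
  Output: [1_C, 4_A, 4_B, 4_D, 4_E]
Equal keys:
  value 4: originally 4_A, 4_B, 4_D, 4_E; after sorting 4_A, 4_B, 4_D, 4_E -> order preserved
All equal keys kept their original relative order. Counting Sort is stable: scanning the input right to left with decreasing cumulative counts places later duplicates at later output positions.
Answer: Stable


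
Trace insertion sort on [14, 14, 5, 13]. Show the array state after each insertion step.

First element 14 is already 'sorted'
Insert 14: shifted 0 elements -> [14, 14, 5, 13]
Insert 5: shifted 2 elements -> [5, 14, 14, 13]
Insert 13: shifted 2 elements -> [5, 13, 14, 14]


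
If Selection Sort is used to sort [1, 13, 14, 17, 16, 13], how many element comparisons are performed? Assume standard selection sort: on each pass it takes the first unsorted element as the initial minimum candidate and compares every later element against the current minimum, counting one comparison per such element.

Pass 1: scan indices 1..5 for the minimum = 5 comparison(s); min is 1, place at index 0 -> [1, 13, 14, 17, 16, 13]
Pass 2: scan indices 2..5 for the minimum = 4 comparison(s); min is 13, place at index 1 -> [1, 13, 14, 17, 16, 13]
Pass 3: scan indices 3..5 for the minimum = 3 comparison(s); min is 13, place at index 2 -> [1, 13, 13, 17, 16, 14]
Pass 4: scan indices 4..5 for the minimum = 2 comparison(s); min is 14, place at index 3 -> [1, 13, 13, 14, 16, 17]
Pass 5: scan indices 5..5 for the minimum = 1 comparison(s); min is 16, place at index 4 -> [1, 13, 13, 14, 16, 17]
Selection sort always scans the whole unsorted suffix, so the count is (n-1) + (n-2) + ... + 1 = n(n-1)/2 = 6*5/2 = 15 regardless of the input order.
Total comparisons: 5 + 4 + 3 + 2 + 1 = 15


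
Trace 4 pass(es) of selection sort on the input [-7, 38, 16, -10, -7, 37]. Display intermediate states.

Pass 1: Select minimum -10 at index 3, swap -> [-10, 38, 16, -7, -7, 37]
Pass 2: Select minimum -7 at index 3, swap -> [-10, -7, 16, 38, -7, 37]
Pass 3: Select minimum -7 at index 4, swap -> [-10, -7, -7, 38, 16, 37]
Pass 4: Select minimum 16 at index 4, swap -> [-10, -7, -7, 16, 38, 37]


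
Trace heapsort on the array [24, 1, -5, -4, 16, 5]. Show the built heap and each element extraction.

Build heap: [24, 16, 5, -4, 1, -5]
Extract 24: [16, 1, 5, -4, -5, 24]
Extract 16: [5, 1, -5, -4, 16, 24]
Extract 5: [1, -4, -5, 5, 16, 24]
Extract 1: [-4, -5, 1, 5, 16, 24]
Extract -4: [-5, -4, 1, 5, 16, 24]


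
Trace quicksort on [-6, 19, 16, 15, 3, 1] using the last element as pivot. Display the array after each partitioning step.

Partition 1: pivot=1 at index 1 -> [-6, 1, 16, 15, 3, 19]
Partition 2: pivot=19 at index 5 -> [-6, 1, 16, 15, 3, 19]
Partition 3: pivot=3 at index 2 -> [-6, 1, 3, 15, 16, 19]
Partition 4: pivot=16 at index 4 -> [-6, 1, 3, 15, 16, 19]


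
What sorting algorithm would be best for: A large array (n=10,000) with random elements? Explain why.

Best choice: Quicksort or Mergesort
Reason: Both have O(n log n) average case; quicksort has lower constant factors


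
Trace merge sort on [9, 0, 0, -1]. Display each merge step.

Divide and conquer:
  Merge [9] + [0] -> [0, 9]
  Merge [0] + [-1] -> [-1, 0]
  Merge [0, 9] + [-1, 0] -> [-1, 0, 0, 9]


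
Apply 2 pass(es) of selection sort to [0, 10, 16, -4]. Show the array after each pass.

Pass 1: Select minimum -4 at index 3, swap -> [-4, 10, 16, 0]
Pass 2: Select minimum 0 at index 3, swap -> [-4, 0, 16, 10]


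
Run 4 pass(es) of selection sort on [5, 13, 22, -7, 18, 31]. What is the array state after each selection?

Pass 1: Select minimum -7 at index 3, swap -> [-7, 13, 22, 5, 18, 31]
Pass 2: Select minimum 5 at index 3, swap -> [-7, 5, 22, 13, 18, 31]
Pass 3: Select minimum 13 at index 3, swap -> [-7, 5, 13, 22, 18, 31]
Pass 4: Select minimum 18 at index 4, swap -> [-7, 5, 13, 18, 22, 31]


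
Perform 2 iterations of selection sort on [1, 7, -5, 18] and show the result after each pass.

Pass 1: Select minimum -5 at index 2, swap -> [-5, 7, 1, 18]
Pass 2: Select minimum 1 at index 2, swap -> [-5, 1, 7, 18]


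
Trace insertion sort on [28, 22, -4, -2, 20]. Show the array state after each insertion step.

First element 28 is already 'sorted'
Insert 22: shifted 1 elements -> [22, 28, -4, -2, 20]
Insert -4: shifted 2 elements -> [-4, 22, 28, -2, 20]
Insert -2: shifted 2 elements -> [-4, -2, 22, 28, 20]
Insert 20: shifted 2 elements -> [-4, -2, 20, 22, 28]


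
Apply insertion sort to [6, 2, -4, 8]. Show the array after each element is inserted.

First element 6 is already 'sorted'
Insert 2: shifted 1 elements -> [2, 6, -4, 8]
Insert -4: shifted 2 elements -> [-4, 2, 6, 8]
Insert 8: shifted 0 elements -> [-4, 2, 6, 8]


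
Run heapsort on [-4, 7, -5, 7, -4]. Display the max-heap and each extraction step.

Build heap: [7, 7, -5, -4, -4]
Extract 7: [7, -4, -5, -4, 7]
Extract 7: [-4, -4, -5, 7, 7]
Extract -4: [-4, -5, -4, 7, 7]
Extract -4: [-5, -4, -4, 7, 7]


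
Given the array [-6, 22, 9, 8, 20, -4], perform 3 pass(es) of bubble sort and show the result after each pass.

After pass 1: [-6, 9, 8, 20, -4, 22] (4 swaps)
After pass 2: [-6, 8, 9, -4, 20, 22] (2 swaps)
After pass 3: [-6, 8, -4, 9, 20, 22] (1 swaps)
Total swaps: 7


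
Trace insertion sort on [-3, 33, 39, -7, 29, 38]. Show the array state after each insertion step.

First element -3 is already 'sorted'
Insert 33: shifted 0 elements -> [-3, 33, 39, -7, 29, 38]
Insert 39: shifted 0 elements -> [-3, 33, 39, -7, 29, 38]
Insert -7: shifted 3 elements -> [-7, -3, 33, 39, 29, 38]
Insert 29: shifted 2 elements -> [-7, -3, 29, 33, 39, 38]
Insert 38: shifted 1 elements -> [-7, -3, 29, 33, 38, 39]


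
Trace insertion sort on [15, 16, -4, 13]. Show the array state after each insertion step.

First element 15 is already 'sorted'
Insert 16: shifted 0 elements -> [15, 16, -4, 13]
Insert -4: shifted 2 elements -> [-4, 15, 16, 13]
Insert 13: shifted 2 elements -> [-4, 13, 15, 16]


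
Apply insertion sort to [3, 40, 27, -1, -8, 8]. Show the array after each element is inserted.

First element 3 is already 'sorted'
Insert 40: shifted 0 elements -> [3, 40, 27, -1, -8, 8]
Insert 27: shifted 1 elements -> [3, 27, 40, -1, -8, 8]
Insert -1: shifted 3 elements -> [-1, 3, 27, 40, -8, 8]
Insert -8: shifted 4 elements -> [-8, -1, 3, 27, 40, 8]
Insert 8: shifted 2 elements -> [-8, -1, 3, 8, 27, 40]


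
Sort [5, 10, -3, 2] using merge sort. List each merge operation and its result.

Divide and conquer:
  Merge [5] + [10] -> [5, 10]
  Merge [-3] + [2] -> [-3, 2]
  Merge [5, 10] + [-3, 2] -> [-3, 2, 5, 10]


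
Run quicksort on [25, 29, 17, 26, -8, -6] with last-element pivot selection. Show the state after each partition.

Partition 1: pivot=-6 at index 1 -> [-8, -6, 17, 26, 25, 29]
Partition 2: pivot=29 at index 5 -> [-8, -6, 17, 26, 25, 29]
Partition 3: pivot=25 at index 3 -> [-8, -6, 17, 25, 26, 29]


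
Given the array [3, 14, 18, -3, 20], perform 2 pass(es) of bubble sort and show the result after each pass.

After pass 1: [3, 14, -3, 18, 20] (1 swaps)
After pass 2: [3, -3, 14, 18, 20] (1 swaps)
Total swaps: 2


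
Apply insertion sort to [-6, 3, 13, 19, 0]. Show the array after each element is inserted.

First element -6 is already 'sorted'
Insert 3: shifted 0 elements -> [-6, 3, 13, 19, 0]
Insert 13: shifted 0 elements -> [-6, 3, 13, 19, 0]
Insert 19: shifted 0 elements -> [-6, 3, 13, 19, 0]
Insert 0: shifted 3 elements -> [-6, 0, 3, 13, 19]


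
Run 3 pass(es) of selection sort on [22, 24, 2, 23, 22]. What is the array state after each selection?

Pass 1: Select minimum 2 at index 2, swap -> [2, 24, 22, 23, 22]
Pass 2: Select minimum 22 at index 2, swap -> [2, 22, 24, 23, 22]
Pass 3: Select minimum 22 at index 4, swap -> [2, 22, 22, 23, 24]


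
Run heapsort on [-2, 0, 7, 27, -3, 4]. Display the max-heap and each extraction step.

Build heap: [27, 0, 7, -2, -3, 4]
Extract 27: [7, 0, 4, -2, -3, 27]
Extract 7: [4, 0, -3, -2, 7, 27]
Extract 4: [0, -2, -3, 4, 7, 27]
Extract 0: [-2, -3, 0, 4, 7, 27]
Extract -2: [-3, -2, 0, 4, 7, 27]


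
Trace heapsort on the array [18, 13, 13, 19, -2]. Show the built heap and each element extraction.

Build heap: [19, 18, 13, 13, -2]
Extract 19: [18, 13, 13, -2, 19]
Extract 18: [13, -2, 13, 18, 19]
Extract 13: [13, -2, 13, 18, 19]
Extract 13: [-2, 13, 13, 18, 19]


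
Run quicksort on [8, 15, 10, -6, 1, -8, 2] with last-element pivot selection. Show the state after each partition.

Partition 1: pivot=2 at index 3 -> [-6, 1, -8, 2, 15, 10, 8]
Partition 2: pivot=-8 at index 0 -> [-8, 1, -6, 2, 15, 10, 8]
Partition 3: pivot=-6 at index 1 -> [-8, -6, 1, 2, 15, 10, 8]
Partition 4: pivot=8 at index 4 -> [-8, -6, 1, 2, 8, 10, 15]
Partition 5: pivot=15 at index 6 -> [-8, -6, 1, 2, 8, 10, 15]


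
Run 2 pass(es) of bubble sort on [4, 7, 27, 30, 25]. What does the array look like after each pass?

After pass 1: [4, 7, 27, 25, 30] (1 swaps)
After pass 2: [4, 7, 25, 27, 30] (1 swaps)
Total swaps: 2


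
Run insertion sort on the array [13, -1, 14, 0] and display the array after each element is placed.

First element 13 is already 'sorted'
Insert -1: shifted 1 elements -> [-1, 13, 14, 0]
Insert 14: shifted 0 elements -> [-1, 13, 14, 0]
Insert 0: shifted 2 elements -> [-1, 0, 13, 14]


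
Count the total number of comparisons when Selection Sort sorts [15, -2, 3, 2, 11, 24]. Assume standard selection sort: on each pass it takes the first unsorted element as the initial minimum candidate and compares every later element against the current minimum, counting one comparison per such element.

Pass 1: scan indices 1..5 for the minimum = 5 comparison(s); min is -2, place at index 0 -> [-2, 15, 3, 2, 11, 24]
Pass 2: scan indices 2..5 for the minimum = 4 comparison(s); min is 2, place at index 1 -> [-2, 2, 3, 15, 11, 24]
Pass 3: scan indices 3..5 for the minimum = 3 comparison(s); min is 3, place at index 2 -> [-2, 2, 3, 15, 11, 24]
Pass 4: scan indices 4..5 for the minimum = 2 comparison(s); min is 11, place at index 3 -> [-2, 2, 3, 11, 15, 24]
Pass 5: scan indices 5..5 for the minimum = 1 comparison(s); min is 15, place at index 4 -> [-2, 2, 3, 11, 15, 24]
Selection sort always scans the whole unsorted suffix, so the count is (n-1) + (n-2) + ... + 1 = n(n-1)/2 = 6*5/2 = 15 regardless of the input order.
Total comparisons: 5 + 4 + 3 + 2 + 1 = 15


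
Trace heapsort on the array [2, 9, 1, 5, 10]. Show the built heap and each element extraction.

Build heap: [10, 9, 1, 5, 2]
Extract 10: [9, 5, 1, 2, 10]
Extract 9: [5, 2, 1, 9, 10]
Extract 5: [2, 1, 5, 9, 10]
Extract 2: [1, 2, 5, 9, 10]


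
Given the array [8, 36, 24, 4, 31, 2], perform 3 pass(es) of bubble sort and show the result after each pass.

After pass 1: [8, 24, 4, 31, 2, 36] (4 swaps)
After pass 2: [8, 4, 24, 2, 31, 36] (2 swaps)
After pass 3: [4, 8, 2, 24, 31, 36] (2 swaps)
Total swaps: 8


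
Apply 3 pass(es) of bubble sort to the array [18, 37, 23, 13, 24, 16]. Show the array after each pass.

After pass 1: [18, 23, 13, 24, 16, 37] (4 swaps)
After pass 2: [18, 13, 23, 16, 24, 37] (2 swaps)
After pass 3: [13, 18, 16, 23, 24, 37] (2 swaps)
Total swaps: 8


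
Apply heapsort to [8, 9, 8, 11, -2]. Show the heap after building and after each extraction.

Build heap: [11, 9, 8, 8, -2]
Extract 11: [9, 8, 8, -2, 11]
Extract 9: [8, -2, 8, 9, 11]
Extract 8: [8, -2, 8, 9, 11]
Extract 8: [-2, 8, 8, 9, 11]


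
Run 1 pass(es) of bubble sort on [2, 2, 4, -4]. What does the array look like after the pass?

After pass 1: [2, 2, -4, 4] (1 swaps)
Total swaps: 1


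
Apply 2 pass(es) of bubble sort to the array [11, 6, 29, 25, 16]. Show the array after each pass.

After pass 1: [6, 11, 25, 16, 29] (3 swaps)
After pass 2: [6, 11, 16, 25, 29] (1 swaps)
Total swaps: 4


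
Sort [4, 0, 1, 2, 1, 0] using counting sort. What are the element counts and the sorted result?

Count array: [2, 2, 1, 0, 1]
(count[i] = number of elements equal to i)
Cumulative count: [2, 4, 5, 5, 6]
Sorted: [0, 0, 1, 1, 2, 4]


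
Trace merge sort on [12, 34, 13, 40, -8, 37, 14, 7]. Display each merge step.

Divide and conquer:
  Merge [12] + [34] -> [12, 34]
  Merge [13] + [40] -> [13, 40]
  Merge [12, 34] + [13, 40] -> [12, 13, 34, 40]
  Merge [-8] + [37] -> [-8, 37]
  Merge [14] + [7] -> [7, 14]
  Merge [-8, 37] + [7, 14] -> [-8, 7, 14, 37]
  Merge [12, 13, 34, 40] + [-8, 7, 14, 37] -> [-8, 7, 12, 13, 14, 34, 37, 40]


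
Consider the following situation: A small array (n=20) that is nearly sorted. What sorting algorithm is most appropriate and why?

Best choice: Insertion sort
Reason: Insertion sort is O(n) for nearly sorted arrays and has low overhead
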